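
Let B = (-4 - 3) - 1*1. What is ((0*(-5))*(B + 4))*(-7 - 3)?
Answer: 0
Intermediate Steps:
B = -8 (B = -7 - 1 = -8)
((0*(-5))*(B + 4))*(-7 - 3) = ((0*(-5))*(-8 + 4))*(-7 - 3) = (0*(-4))*(-10) = 0*(-10) = 0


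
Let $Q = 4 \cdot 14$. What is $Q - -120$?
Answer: $176$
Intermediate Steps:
$Q = 56$
$Q - -120 = 56 - -120 = 56 + 120 = 176$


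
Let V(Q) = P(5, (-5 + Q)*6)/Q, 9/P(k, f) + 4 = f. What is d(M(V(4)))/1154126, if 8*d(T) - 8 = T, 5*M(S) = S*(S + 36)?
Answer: 51121/73864064000 ≈ 6.9210e-7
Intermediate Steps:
P(k, f) = 9/(-4 + f)
V(Q) = 9/(Q*(-34 + 6*Q)) (V(Q) = (9/(-4 + (-5 + Q)*6))/Q = (9/(-4 + (-30 + 6*Q)))/Q = (9/(-34 + 6*Q))/Q = 9/(Q*(-34 + 6*Q)))
M(S) = S*(36 + S)/5 (M(S) = (S*(S + 36))/5 = (S*(36 + S))/5 = S*(36 + S)/5)
d(T) = 1 + T/8
d(M(V(4)))/1154126 = (1 + (((9/2)/(4*(-17 + 3*4)))*(36 + (9/2)/(4*(-17 + 3*4)))/5)/8)/1154126 = (1 + (((9/2)*(¼)/(-17 + 12))*(36 + (9/2)*(¼)/(-17 + 12))/5)/8)*(1/1154126) = (1 + (((9/2)*(¼)/(-5))*(36 + (9/2)*(¼)/(-5))/5)/8)*(1/1154126) = (1 + (((9/2)*(¼)*(-⅕))*(36 + (9/2)*(¼)*(-⅕))/5)/8)*(1/1154126) = (1 + ((⅕)*(-9/40)*(36 - 9/40))/8)*(1/1154126) = (1 + ((⅕)*(-9/40)*(1431/40))/8)*(1/1154126) = (1 + (⅛)*(-12879/8000))*(1/1154126) = (1 - 12879/64000)*(1/1154126) = (51121/64000)*(1/1154126) = 51121/73864064000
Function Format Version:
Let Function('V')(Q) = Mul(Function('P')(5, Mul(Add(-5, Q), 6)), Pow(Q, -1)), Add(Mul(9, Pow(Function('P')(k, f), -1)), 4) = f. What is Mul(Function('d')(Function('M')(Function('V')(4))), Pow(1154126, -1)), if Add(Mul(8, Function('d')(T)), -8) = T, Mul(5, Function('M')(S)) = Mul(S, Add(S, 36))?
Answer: Rational(51121, 73864064000) ≈ 6.9210e-7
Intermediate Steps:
Function('P')(k, f) = Mul(9, Pow(Add(-4, f), -1))
Function('V')(Q) = Mul(9, Pow(Q, -1), Pow(Add(-34, Mul(6, Q)), -1)) (Function('V')(Q) = Mul(Mul(9, Pow(Add(-4, Mul(Add(-5, Q), 6)), -1)), Pow(Q, -1)) = Mul(Mul(9, Pow(Add(-4, Add(-30, Mul(6, Q))), -1)), Pow(Q, -1)) = Mul(Mul(9, Pow(Add(-34, Mul(6, Q)), -1)), Pow(Q, -1)) = Mul(9, Pow(Q, -1), Pow(Add(-34, Mul(6, Q)), -1)))
Function('M')(S) = Mul(Rational(1, 5), S, Add(36, S)) (Function('M')(S) = Mul(Rational(1, 5), Mul(S, Add(S, 36))) = Mul(Rational(1, 5), Mul(S, Add(36, S))) = Mul(Rational(1, 5), S, Add(36, S)))
Function('d')(T) = Add(1, Mul(Rational(1, 8), T))
Mul(Function('d')(Function('M')(Function('V')(4))), Pow(1154126, -1)) = Mul(Add(1, Mul(Rational(1, 8), Mul(Rational(1, 5), Mul(Rational(9, 2), Pow(4, -1), Pow(Add(-17, Mul(3, 4)), -1)), Add(36, Mul(Rational(9, 2), Pow(4, -1), Pow(Add(-17, Mul(3, 4)), -1)))))), Pow(1154126, -1)) = Mul(Add(1, Mul(Rational(1, 8), Mul(Rational(1, 5), Mul(Rational(9, 2), Rational(1, 4), Pow(Add(-17, 12), -1)), Add(36, Mul(Rational(9, 2), Rational(1, 4), Pow(Add(-17, 12), -1)))))), Rational(1, 1154126)) = Mul(Add(1, Mul(Rational(1, 8), Mul(Rational(1, 5), Mul(Rational(9, 2), Rational(1, 4), Pow(-5, -1)), Add(36, Mul(Rational(9, 2), Rational(1, 4), Pow(-5, -1)))))), Rational(1, 1154126)) = Mul(Add(1, Mul(Rational(1, 8), Mul(Rational(1, 5), Mul(Rational(9, 2), Rational(1, 4), Rational(-1, 5)), Add(36, Mul(Rational(9, 2), Rational(1, 4), Rational(-1, 5)))))), Rational(1, 1154126)) = Mul(Add(1, Mul(Rational(1, 8), Mul(Rational(1, 5), Rational(-9, 40), Add(36, Rational(-9, 40))))), Rational(1, 1154126)) = Mul(Add(1, Mul(Rational(1, 8), Mul(Rational(1, 5), Rational(-9, 40), Rational(1431, 40)))), Rational(1, 1154126)) = Mul(Add(1, Mul(Rational(1, 8), Rational(-12879, 8000))), Rational(1, 1154126)) = Mul(Add(1, Rational(-12879, 64000)), Rational(1, 1154126)) = Mul(Rational(51121, 64000), Rational(1, 1154126)) = Rational(51121, 73864064000)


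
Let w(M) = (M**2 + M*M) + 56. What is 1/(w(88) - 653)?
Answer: 1/14891 ≈ 6.7155e-5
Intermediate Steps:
w(M) = 56 + 2*M**2 (w(M) = (M**2 + M**2) + 56 = 2*M**2 + 56 = 56 + 2*M**2)
1/(w(88) - 653) = 1/((56 + 2*88**2) - 653) = 1/((56 + 2*7744) - 653) = 1/((56 + 15488) - 653) = 1/(15544 - 653) = 1/14891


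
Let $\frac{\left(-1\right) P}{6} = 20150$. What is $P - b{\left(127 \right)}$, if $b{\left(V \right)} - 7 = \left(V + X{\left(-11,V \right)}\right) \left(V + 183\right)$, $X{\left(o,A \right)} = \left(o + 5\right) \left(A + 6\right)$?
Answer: $87103$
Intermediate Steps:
$P = -120900$ ($P = \left(-6\right) 20150 = -120900$)
$X{\left(o,A \right)} = \left(5 + o\right) \left(6 + A\right)$
$b{\left(V \right)} = 7 + \left(-36 - 5 V\right) \left(183 + V\right)$ ($b{\left(V \right)} = 7 + \left(V + \left(30 + 5 V + 6 \left(-11\right) + V \left(-11\right)\right)\right) \left(V + 183\right) = 7 + \left(V + \left(30 + 5 V - 66 - 11 V\right)\right) \left(183 + V\right) = 7 + \left(V - \left(36 + 6 V\right)\right) \left(183 + V\right) = 7 + \left(-36 - 5 V\right) \left(183 + V\right)$)
$P - b{\left(127 \right)} = -120900 - \left(-6581 - 120777 - 5 \cdot 127^{2}\right) = -120900 - \left(-6581 - 120777 - 80645\right) = -120900 - -208003 = -120900 + 208003 = 87103$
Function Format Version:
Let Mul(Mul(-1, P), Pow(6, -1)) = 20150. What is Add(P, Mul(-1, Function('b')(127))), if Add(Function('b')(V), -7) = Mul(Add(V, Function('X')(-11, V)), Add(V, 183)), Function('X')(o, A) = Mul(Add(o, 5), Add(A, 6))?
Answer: 87103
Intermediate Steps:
P = -120900 (P = Mul(-6, 20150) = -120900)
Function('X')(o, A) = Mul(Add(5, o), Add(6, A))
Function('b')(V) = Add(7, Mul(Add(-36, Mul(-5, V)), Add(183, V))) (Function('b')(V) = Add(7, Mul(Add(V, Add(30, Mul(5, V), Mul(6, -11), Mul(V, -11))), Add(V, 183))) = Add(7, Mul(Add(V, Add(30, Mul(5, V), -66, Mul(-11, V))), Add(183, V))) = Add(7, Mul(Add(V, Add(-36, Mul(-6, V))), Add(183, V))) = Add(7, Mul(Add(-36, Mul(-5, V)), Add(183, V))))
Add(P, Mul(-1, Function('b')(127))) = Add(-120900, Mul(-1, Add(-6581, Mul(-951, 127), Mul(-5, Pow(127, 2))))) = Add(-120900, Mul(-1, Add(-6581, -120777, Mul(-5, 16129)))) = Add(-120900, Mul(-1, Add(-6581, -120777, -80645))) = Add(-120900, Mul(-1, -208003)) = Add(-120900, 208003) = 87103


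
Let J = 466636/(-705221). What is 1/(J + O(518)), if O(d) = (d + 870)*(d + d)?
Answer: 705221/1014084764292 ≈ 6.9543e-7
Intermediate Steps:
O(d) = 2*d*(870 + d) (O(d) = (870 + d)*(2*d) = 2*d*(870 + d))
J = -466636/705221 (J = 466636*(-1/705221) = -466636/705221 ≈ -0.66169)
1/(J + O(518)) = 1/(-466636/705221 + 2*518*(870 + 518)) = 1/(-466636/705221 + 2*518*1388) = 1/(-466636/705221 + 1437968) = 1/(1014084764292/705221) = 705221/1014084764292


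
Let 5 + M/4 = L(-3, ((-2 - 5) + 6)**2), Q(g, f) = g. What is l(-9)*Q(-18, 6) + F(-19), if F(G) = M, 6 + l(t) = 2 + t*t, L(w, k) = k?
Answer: -1402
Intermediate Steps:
M = -16 (M = -20 + 4*((-2 - 5) + 6)**2 = -20 + 4*(-7 + 6)**2 = -20 + 4*(-1)**2 = -20 + 4*1 = -20 + 4 = -16)
l(t) = -4 + t**2 (l(t) = -6 + (2 + t*t) = -6 + (2 + t**2) = -4 + t**2)
F(G) = -16
l(-9)*Q(-18, 6) + F(-19) = (-4 + (-9)**2)*(-18) - 16 = (-4 + 81)*(-18) - 16 = 77*(-18) - 16 = -1386 - 16 = -1402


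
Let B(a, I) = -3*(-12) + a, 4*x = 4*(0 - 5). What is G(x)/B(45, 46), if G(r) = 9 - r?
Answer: 14/81 ≈ 0.17284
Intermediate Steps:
x = -5 (x = (4*(0 - 5))/4 = (4*(-5))/4 = (1/4)*(-20) = -5)
B(a, I) = 36 + a
G(x)/B(45, 46) = (9 - 1*(-5))/(36 + 45) = (9 + 5)/81 = 14*(1/81) = 14/81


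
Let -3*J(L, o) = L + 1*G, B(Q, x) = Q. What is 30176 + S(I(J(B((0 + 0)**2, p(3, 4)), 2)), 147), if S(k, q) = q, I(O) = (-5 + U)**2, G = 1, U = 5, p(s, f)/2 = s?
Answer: 30323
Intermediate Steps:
p(s, f) = 2*s
J(L, o) = -1/3 - L/3 (J(L, o) = -(L + 1*1)/3 = -(L + 1)/3 = -(1 + L)/3 = -1/3 - L/3)
I(O) = 0 (I(O) = (-5 + 5)**2 = 0**2 = 0)
30176 + S(I(J(B((0 + 0)**2, p(3, 4)), 2)), 147) = 30176 + 147 = 30323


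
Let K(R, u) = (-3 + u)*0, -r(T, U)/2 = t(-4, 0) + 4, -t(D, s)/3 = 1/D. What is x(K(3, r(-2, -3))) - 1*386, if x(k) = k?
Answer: -386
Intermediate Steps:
t(D, s) = -3/D
r(T, U) = -19/2 (r(T, U) = -2*(-3/(-4) + 4) = -2*(-3*(-1/4) + 4) = -2*(3/4 + 4) = -2*19/4 = -19/2)
K(R, u) = 0
x(K(3, r(-2, -3))) - 1*386 = 0 - 1*386 = 0 - 386 = -386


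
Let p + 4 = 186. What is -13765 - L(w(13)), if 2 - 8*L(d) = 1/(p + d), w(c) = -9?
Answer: -19051105/1384 ≈ -13765.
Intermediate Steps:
p = 182 (p = -4 + 186 = 182)
L(d) = ¼ - 1/(8*(182 + d))
-13765 - L(w(13)) = -13765 - (363 + 2*(-9))/(8*(182 - 9)) = -13765 - (363 - 18)/(8*173) = -13765 - 345/(8*173) = -13765 - 1*345/1384 = -13765 - 345/1384 = -19051105/1384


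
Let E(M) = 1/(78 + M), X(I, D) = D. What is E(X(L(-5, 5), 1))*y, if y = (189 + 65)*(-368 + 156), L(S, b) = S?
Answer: -53848/79 ≈ -681.62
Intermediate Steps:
y = -53848 (y = 254*(-212) = -53848)
E(X(L(-5, 5), 1))*y = -53848/(78 + 1) = -53848/79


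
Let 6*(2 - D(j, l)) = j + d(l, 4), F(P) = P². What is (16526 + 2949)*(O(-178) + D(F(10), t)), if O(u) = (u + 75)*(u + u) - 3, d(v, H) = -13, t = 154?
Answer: 1427614875/2 ≈ 7.1381e+8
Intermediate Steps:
O(u) = -3 + 2*u*(75 + u) (O(u) = (75 + u)*(2*u) - 3 = 2*u*(75 + u) - 3 = -3 + 2*u*(75 + u))
D(j, l) = 25/6 - j/6 (D(j, l) = 2 - (j - 13)/6 = 2 - (-13 + j)/6 = 2 + (13/6 - j/6) = 25/6 - j/6)
(16526 + 2949)*(O(-178) + D(F(10), t)) = (16526 + 2949)*((-3 + 2*(-178)² + 150*(-178)) + (25/6 - ⅙*10²)) = 19475*((-3 + 2*31684 - 26700) + (25/6 - ⅙*100)) = 19475*((-3 + 63368 - 26700) + (25/6 - 50/3)) = 19475*(36665 - 25/2) = 19475*(73305/2) = 1427614875/2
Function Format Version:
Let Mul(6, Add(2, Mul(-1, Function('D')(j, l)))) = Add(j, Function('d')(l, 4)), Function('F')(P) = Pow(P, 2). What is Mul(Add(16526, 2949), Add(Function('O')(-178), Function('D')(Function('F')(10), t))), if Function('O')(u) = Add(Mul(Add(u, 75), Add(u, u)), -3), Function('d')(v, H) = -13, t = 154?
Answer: Rational(1427614875, 2) ≈ 7.1381e+8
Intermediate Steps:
Function('O')(u) = Add(-3, Mul(2, u, Add(75, u))) (Function('O')(u) = Add(Mul(Add(75, u), Mul(2, u)), -3) = Add(Mul(2, u, Add(75, u)), -3) = Add(-3, Mul(2, u, Add(75, u))))
Function('D')(j, l) = Add(Rational(25, 6), Mul(Rational(-1, 6), j)) (Function('D')(j, l) = Add(2, Mul(Rational(-1, 6), Add(j, -13))) = Add(2, Mul(Rational(-1, 6), Add(-13, j))) = Add(2, Add(Rational(13, 6), Mul(Rational(-1, 6), j))) = Add(Rational(25, 6), Mul(Rational(-1, 6), j)))
Mul(Add(16526, 2949), Add(Function('O')(-178), Function('D')(Function('F')(10), t))) = Mul(Add(16526, 2949), Add(Add(-3, Mul(2, Pow(-178, 2)), Mul(150, -178)), Add(Rational(25, 6), Mul(Rational(-1, 6), Pow(10, 2))))) = Mul(19475, Add(Add(-3, Mul(2, 31684), -26700), Add(Rational(25, 6), Mul(Rational(-1, 6), 100)))) = Mul(19475, Add(Add(-3, 63368, -26700), Add(Rational(25, 6), Rational(-50, 3)))) = Mul(19475, Add(36665, Rational(-25, 2))) = Mul(19475, Rational(73305, 2)) = Rational(1427614875, 2)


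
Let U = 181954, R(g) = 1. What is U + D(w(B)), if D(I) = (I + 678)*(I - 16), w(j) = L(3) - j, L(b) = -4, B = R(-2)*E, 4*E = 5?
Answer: 2682529/16 ≈ 1.6766e+5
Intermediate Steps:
E = 5/4 (E = (¼)*5 = 5/4 ≈ 1.2500)
B = 5/4 (B = 1*(5/4) = 5/4 ≈ 1.2500)
w(j) = -4 - j
D(I) = (-16 + I)*(678 + I) (D(I) = (678 + I)*(-16 + I) = (-16 + I)*(678 + I))
U + D(w(B)) = 181954 + (-10848 + (-4 - 1*5/4)² + 662*(-4 - 1*5/4)) = 181954 + (-10848 + (-4 - 5/4)² + 662*(-4 - 5/4)) = 181954 + (-10848 + (-21/4)² + 662*(-21/4)) = 181954 + (-10848 + 441/16 - 6951/2) = 181954 - 228735/16 = 2682529/16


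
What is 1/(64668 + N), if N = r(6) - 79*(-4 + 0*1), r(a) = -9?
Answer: 1/64975 ≈ 1.5391e-5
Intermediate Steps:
N = 307 (N = -9 - 79*(-4 + 0*1) = -9 - 79*(-4 + 0) = -9 - 79*(-4) = -9 + 316 = 307)
1/(64668 + N) = 1/(64668 + 307) = 1/64975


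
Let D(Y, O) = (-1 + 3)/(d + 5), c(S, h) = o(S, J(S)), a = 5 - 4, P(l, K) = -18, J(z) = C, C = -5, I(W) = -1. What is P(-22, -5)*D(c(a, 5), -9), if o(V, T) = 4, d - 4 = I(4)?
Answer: -9/2 ≈ -4.5000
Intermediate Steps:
J(z) = -5
d = 3 (d = 4 - 1 = 3)
a = 1
c(S, h) = 4
D(Y, O) = 1/4 (D(Y, O) = (-1 + 3)/(3 + 5) = 2/8 = 2*(1/8) = 1/4)
P(-22, -5)*D(c(a, 5), -9) = -18*1/4 = -9/2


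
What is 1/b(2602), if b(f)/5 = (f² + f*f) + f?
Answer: 1/67717050 ≈ 1.4767e-8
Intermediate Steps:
b(f) = 5*f + 10*f² (b(f) = 5*((f² + f*f) + f) = 5*((f² + f²) + f) = 5*(2*f² + f) = 5*(f + 2*f²) = 5*f + 10*f²)
1/b(2602) = 1/(5*2602*(1 + 2*2602)) = 1/(5*2602*(1 + 5204)) = 1/(5*2602*5205) = 1/67717050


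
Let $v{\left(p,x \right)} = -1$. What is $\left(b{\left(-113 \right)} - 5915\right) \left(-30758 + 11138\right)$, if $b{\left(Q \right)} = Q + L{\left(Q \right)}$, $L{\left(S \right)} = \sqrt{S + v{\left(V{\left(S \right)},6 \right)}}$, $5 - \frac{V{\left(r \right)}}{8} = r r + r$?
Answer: $118269360 - 19620 i \sqrt{114} \approx 1.1827 \cdot 10^{8} - 2.0948 \cdot 10^{5} i$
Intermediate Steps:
$V{\left(r \right)} = 40 - 8 r - 8 r^{2}$ ($V{\left(r \right)} = 40 - 8 \left(r r + r\right) = 40 - 8 \left(r^{2} + r\right) = 40 - 8 \left(r + r^{2}\right) = 40 - \left(8 r + 8 r^{2}\right) = 40 - 8 r - 8 r^{2}$)
$L{\left(S \right)} = \sqrt{-1 + S}$ ($L{\left(S \right)} = \sqrt{S - 1} = \sqrt{-1 + S}$)
$b{\left(Q \right)} = Q + \sqrt{-1 + Q}$
$\left(b{\left(-113 \right)} - 5915\right) \left(-30758 + 11138\right) = \left(\left(-113 + \sqrt{-1 - 113}\right) - 5915\right) \left(-30758 + 11138\right) = \left(\left(-113 + \sqrt{-114}\right) - 5915\right) \left(-19620\right) = \left(\left(-113 + i \sqrt{114}\right) - 5915\right) \left(-19620\right) = \left(-6028 + i \sqrt{114}\right) \left(-19620\right) = 118269360 - 19620 i \sqrt{114}$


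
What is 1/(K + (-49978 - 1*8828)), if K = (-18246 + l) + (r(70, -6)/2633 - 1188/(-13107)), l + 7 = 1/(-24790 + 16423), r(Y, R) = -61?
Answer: -96250428759/7416955307121005 ≈ -1.2977e-5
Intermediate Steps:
l = -58570/8367 (l = -7 + 1/(-24790 + 16423) = -7 + 1/(-8367) = -7 - 1/8367 = -58570/8367 ≈ -7.0001)
K = -1756852593519251/96250428759 (K = (-18246 - 58570/8367) + (-61/2633 - 1188/(-13107)) = -152722852/8367 + (-61*1/2633 - 1188*(-1/13107)) = -152722852/8367 + (-61/2633 + 396/4369) = -152722852/8367 + 776159/11503577 = -1756852593519251/96250428759 ≈ -18253.)
1/(K + (-49978 - 1*8828)) = 1/(-1756852593519251/96250428759 + (-49978 - 1*8828)) = 1/(-1756852593519251/96250428759 + (-49978 - 8828)) = 1/(-1756852593519251/96250428759 - 58806) = 1/(-7416955307121005/96250428759) = -96250428759/7416955307121005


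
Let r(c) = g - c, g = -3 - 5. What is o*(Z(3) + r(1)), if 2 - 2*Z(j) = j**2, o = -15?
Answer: 375/2 ≈ 187.50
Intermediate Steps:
Z(j) = 1 - j**2/2
g = -8
r(c) = -8 - c
o*(Z(3) + r(1)) = -15*((1 - 1/2*3**2) + (-8 - 1*1)) = -15*((1 - 1/2*9) + (-8 - 1)) = -15*((1 - 9/2) - 9) = -15*(-7/2 - 9) = -15*(-25/2) = 375/2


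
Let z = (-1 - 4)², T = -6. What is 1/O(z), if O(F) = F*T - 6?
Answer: -1/156 ≈ -0.0064103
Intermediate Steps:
z = 25 (z = (-5)² = 25)
O(F) = -6 - 6*F (O(F) = F*(-6) - 6 = -6*F - 6 = -6 - 6*F)
1/O(z) = 1/(-6 - 6*25) = 1/(-6 - 150) = 1/(-156) = -1/156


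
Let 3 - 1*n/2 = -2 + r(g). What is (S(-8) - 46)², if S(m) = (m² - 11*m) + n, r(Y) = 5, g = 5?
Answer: 11236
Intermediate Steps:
n = 0 (n = 6 - 2*(-2 + 5) = 6 - 2*3 = 6 - 6 = 0)
S(m) = m² - 11*m (S(m) = (m² - 11*m) + 0 = m² - 11*m)
(S(-8) - 46)² = (-8*(-11 - 8) - 46)² = (-8*(-19) - 46)² = (152 - 46)² = 106² = 11236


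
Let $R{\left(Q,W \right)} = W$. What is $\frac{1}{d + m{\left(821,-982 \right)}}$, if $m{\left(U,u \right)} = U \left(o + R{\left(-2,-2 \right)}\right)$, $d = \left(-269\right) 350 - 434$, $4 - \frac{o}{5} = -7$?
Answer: $- \frac{1}{51071} \approx -1.9581 \cdot 10^{-5}$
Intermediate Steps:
$o = 55$ ($o = 20 - -35 = 20 + 35 = 55$)
$d = -94584$ ($d = -94150 - 434 = -94584$)
$m{\left(U,u \right)} = 53 U$ ($m{\left(U,u \right)} = U \left(55 - 2\right) = U 53 = 53 U$)
$\frac{1}{d + m{\left(821,-982 \right)}} = \frac{1}{-94584 + 53 \cdot 821} = \frac{1}{-94584 + 43513} = \frac{1}{-51071} = - \frac{1}{51071}$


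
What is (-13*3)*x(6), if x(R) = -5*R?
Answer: 1170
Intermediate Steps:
(-13*3)*x(6) = (-13*3)*(-5*6) = -39*(-30) = 1170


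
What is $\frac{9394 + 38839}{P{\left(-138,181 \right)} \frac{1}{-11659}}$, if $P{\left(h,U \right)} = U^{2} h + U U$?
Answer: $\frac{562348547}{4488257} \approx 125.29$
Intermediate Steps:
$P{\left(h,U \right)} = U^{2} + h U^{2}$ ($P{\left(h,U \right)} = h U^{2} + U^{2} = U^{2} + h U^{2}$)
$\frac{9394 + 38839}{P{\left(-138,181 \right)} \frac{1}{-11659}} = \frac{9394 + 38839}{181^{2} \left(1 - 138\right) \frac{1}{-11659}} = \frac{48233}{32761 \left(-137\right) \left(- \frac{1}{11659}\right)} = \frac{48233}{\left(-4488257\right) \left(- \frac{1}{11659}\right)} = \frac{48233}{\frac{4488257}{11659}} = 48233 \cdot \frac{11659}{4488257} = \frac{562348547}{4488257}$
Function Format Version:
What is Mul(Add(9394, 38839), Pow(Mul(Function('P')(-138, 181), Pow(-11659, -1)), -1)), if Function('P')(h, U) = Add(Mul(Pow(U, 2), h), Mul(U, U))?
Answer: Rational(562348547, 4488257) ≈ 125.29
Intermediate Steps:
Function('P')(h, U) = Add(Pow(U, 2), Mul(h, Pow(U, 2))) (Function('P')(h, U) = Add(Mul(h, Pow(U, 2)), Pow(U, 2)) = Add(Pow(U, 2), Mul(h, Pow(U, 2))))
Mul(Add(9394, 38839), Pow(Mul(Function('P')(-138, 181), Pow(-11659, -1)), -1)) = Mul(Add(9394, 38839), Pow(Mul(Mul(Pow(181, 2), Add(1, -138)), Pow(-11659, -1)), -1)) = Mul(48233, Pow(Mul(Mul(32761, -137), Rational(-1, 11659)), -1)) = Mul(48233, Pow(Mul(-4488257, Rational(-1, 11659)), -1)) = Mul(48233, Pow(Rational(4488257, 11659), -1)) = Mul(48233, Rational(11659, 4488257)) = Rational(562348547, 4488257)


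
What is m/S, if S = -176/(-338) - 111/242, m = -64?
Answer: -2617472/2537 ≈ -1031.7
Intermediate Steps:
S = 2537/40898 (S = -176*(-1/338) - 111*1/242 = 88/169 - 111/242 = 2537/40898 ≈ 0.062032)
m/S = -64/2537/40898 = -64*40898/2537 = -2617472/2537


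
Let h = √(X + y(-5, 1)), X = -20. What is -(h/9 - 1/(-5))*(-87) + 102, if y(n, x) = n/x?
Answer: 597/5 + 145*I/3 ≈ 119.4 + 48.333*I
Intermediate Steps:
h = 5*I (h = √(-20 - 5/1) = √(-20 - 5*1) = √(-20 - 5) = √(-25) = 5*I ≈ 5.0*I)
-(h/9 - 1/(-5))*(-87) + 102 = -((5*I)/9 - 1/(-5))*(-87) + 102 = -((5*I)*(⅑) - 1*(-⅕))*(-87) + 102 = -(5*I/9 + ⅕)*(-87) + 102 = -(⅕ + 5*I/9)*(-87) + 102 = (-⅕ - 5*I/9)*(-87) + 102 = (87/5 + 145*I/3) + 102 = 597/5 + 145*I/3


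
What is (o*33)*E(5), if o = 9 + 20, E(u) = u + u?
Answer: 9570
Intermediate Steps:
E(u) = 2*u
o = 29
(o*33)*E(5) = (29*33)*(2*5) = 957*10 = 9570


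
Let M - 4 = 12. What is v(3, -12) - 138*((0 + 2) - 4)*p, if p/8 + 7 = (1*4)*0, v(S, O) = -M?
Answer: -15472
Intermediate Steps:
M = 16 (M = 4 + 12 = 16)
v(S, O) = -16 (v(S, O) = -1*16 = -16)
p = -56 (p = -56 + 8*((1*4)*0) = -56 + 8*(4*0) = -56 + 8*0 = -56 + 0 = -56)
v(3, -12) - 138*((0 + 2) - 4)*p = -16 - 138*((0 + 2) - 4)*(-56) = -16 - 138*(2 - 4)*(-56) = -16 - (-276)*(-56) = -16 - 138*112 = -16 - 15456 = -15472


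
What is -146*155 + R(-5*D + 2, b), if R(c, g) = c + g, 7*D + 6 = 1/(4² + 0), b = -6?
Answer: -2534533/112 ≈ -22630.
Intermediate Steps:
D = -95/112 (D = -6/7 + 1/(7*(4² + 0)) = -6/7 + 1/(7*(16 + 0)) = -6/7 + (⅐)/16 = -6/7 + (⅐)*(1/16) = -6/7 + 1/112 = -95/112 ≈ -0.84821)
-146*155 + R(-5*D + 2, b) = -146*155 + ((-5*(-95/112) + 2) - 6) = -22630 + ((475/112 + 2) - 6) = -22630 + (699/112 - 6) = -22630 + 27/112 = -2534533/112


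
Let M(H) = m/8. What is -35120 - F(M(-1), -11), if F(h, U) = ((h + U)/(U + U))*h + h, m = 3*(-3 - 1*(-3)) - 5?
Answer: -49447615/1408 ≈ -35119.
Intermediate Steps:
m = -5 (m = 3*(-3 + 3) - 5 = 3*0 - 5 = 0 - 5 = -5)
M(H) = -5/8
F(h, U) = h + h*(U + h)/(2*U) (F(h, U) = ((U + h)/((2*U)))*h + h = ((U + h)*(1/(2*U)))*h + h = ((U + h)/(2*U))*h + h = h*(U + h)/(2*U) + h = h + h*(U + h)/(2*U))
-35120 - F(M(-1), -11) = -35120 - (-5)*(-5/8 + 3*(-11))/(2*8*(-11)) = -35120 - (-5)*(-1)*(-5/8 - 33)/(2*8*11) = -35120 - (-5)*(-1)*(-269)/(2*8*11*8) = -35120 - 1*(-1345/1408) = -35120 + 1345/1408 = -49447615/1408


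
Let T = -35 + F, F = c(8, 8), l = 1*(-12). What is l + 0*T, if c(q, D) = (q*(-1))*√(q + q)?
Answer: -12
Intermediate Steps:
l = -12
c(q, D) = -√2*q^(3/2) (c(q, D) = (-q)*√(2*q) = (-q)*(√2*√q) = -√2*q^(3/2))
F = -32 (F = -√2*8^(3/2) = -√2*16*√2 = -32)
T = -67 (T = -35 - 32 = -67)
l + 0*T = -12 + 0*(-67) = -12 + 0 = -12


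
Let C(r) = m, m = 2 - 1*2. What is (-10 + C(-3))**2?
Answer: 100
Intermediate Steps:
m = 0 (m = 2 - 2 = 0)
C(r) = 0
(-10 + C(-3))**2 = (-10 + 0)**2 = (-10)**2 = 100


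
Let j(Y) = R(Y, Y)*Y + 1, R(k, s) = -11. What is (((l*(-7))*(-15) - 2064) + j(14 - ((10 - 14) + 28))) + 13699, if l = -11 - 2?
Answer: 10381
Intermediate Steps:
l = -13
j(Y) = 1 - 11*Y (j(Y) = -11*Y + 1 = 1 - 11*Y)
(((l*(-7))*(-15) - 2064) + j(14 - ((10 - 14) + 28))) + 13699 = ((-13*(-7)*(-15) - 2064) + (1 - 11*(14 - ((10 - 14) + 28)))) + 13699 = ((91*(-15) - 2064) + (1 - 11*(14 - (-4 + 28)))) + 13699 = ((-1365 - 2064) + (1 - 11*(14 - 1*24))) + 13699 = (-3429 + (1 - 11*(14 - 24))) + 13699 = (-3429 + (1 - 11*(-10))) + 13699 = (-3429 + (1 + 110)) + 13699 = (-3429 + 111) + 13699 = -3318 + 13699 = 10381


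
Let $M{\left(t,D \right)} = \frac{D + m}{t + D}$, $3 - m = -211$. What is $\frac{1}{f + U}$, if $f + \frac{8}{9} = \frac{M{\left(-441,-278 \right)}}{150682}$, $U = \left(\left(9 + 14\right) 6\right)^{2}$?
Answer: $\frac{487531611}{9284118638740} \approx 5.2512 \cdot 10^{-5}$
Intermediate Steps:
$m = 214$ ($m = 3 - -211 = 3 + 211 = 214$)
$M{\left(t,D \right)} = \frac{214 + D}{D + t}$ ($M{\left(t,D \right)} = \frac{D + 214}{t + D} = \frac{214 + D}{D + t}$)
$U = 19044$ ($U = \left(23 \cdot 6\right)^{2} = 138^{2} = 19044$)
$f = - \frac{433361144}{487531611}$ ($f = - \frac{8}{9} + \frac{\frac{1}{-278 - 441} \left(214 - 278\right)}{150682} = - \frac{8}{9} + \frac{1}{-719} \left(-64\right) \frac{1}{150682} = - \frac{8}{9} + \left(- \frac{1}{719}\right) \left(-64\right) \frac{1}{150682} = - \frac{8}{9} + \frac{64}{719} \cdot \frac{1}{150682} = - \frac{8}{9} + \frac{32}{54170179} = - \frac{433361144}{487531611} \approx -0.88889$)
$\frac{1}{f + U} = \frac{1}{- \frac{433361144}{487531611} + 19044} = \frac{1}{\frac{9284118638740}{487531611}} = \frac{487531611}{9284118638740}$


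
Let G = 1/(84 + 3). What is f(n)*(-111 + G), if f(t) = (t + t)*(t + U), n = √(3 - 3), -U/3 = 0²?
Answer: 0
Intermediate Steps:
U = 0 (U = -3*0² = -3*0 = 0)
n = 0 (n = √0 = 0)
G = 1/87 ≈ 0.011494
f(t) = 2*t² (f(t) = (t + t)*(t + 0) = (2*t)*t = 2*t²)
f(n)*(-111 + G) = (2*0²)*(-111 + 1/87) = (2*0)*(-9656/87) = 0*(-9656/87) = 0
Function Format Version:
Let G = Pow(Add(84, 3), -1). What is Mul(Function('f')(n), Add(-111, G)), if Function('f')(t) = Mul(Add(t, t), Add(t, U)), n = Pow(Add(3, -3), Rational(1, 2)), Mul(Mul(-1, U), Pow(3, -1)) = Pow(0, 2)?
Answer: 0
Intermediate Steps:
U = 0 (U = Mul(-3, Pow(0, 2)) = Mul(-3, 0) = 0)
n = 0 (n = Pow(0, Rational(1, 2)) = 0)
G = Rational(1, 87) (G = Pow(87, -1) = Rational(1, 87) ≈ 0.011494)
Function('f')(t) = Mul(2, Pow(t, 2)) (Function('f')(t) = Mul(Add(t, t), Add(t, 0)) = Mul(Mul(2, t), t) = Mul(2, Pow(t, 2)))
Mul(Function('f')(n), Add(-111, G)) = Mul(Mul(2, Pow(0, 2)), Add(-111, Rational(1, 87))) = Mul(Mul(2, 0), Rational(-9656, 87)) = Mul(0, Rational(-9656, 87)) = 0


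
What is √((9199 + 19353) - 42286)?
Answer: 3*I*√1526 ≈ 117.19*I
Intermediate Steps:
√((9199 + 19353) - 42286) = √(28552 - 42286) = √(-13734) = 3*I*√1526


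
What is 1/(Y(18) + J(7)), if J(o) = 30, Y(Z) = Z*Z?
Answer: 1/354 ≈ 0.0028249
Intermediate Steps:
Y(Z) = Z²
1/(Y(18) + J(7)) = 1/(18² + 30) = 1/(324 + 30) = 1/354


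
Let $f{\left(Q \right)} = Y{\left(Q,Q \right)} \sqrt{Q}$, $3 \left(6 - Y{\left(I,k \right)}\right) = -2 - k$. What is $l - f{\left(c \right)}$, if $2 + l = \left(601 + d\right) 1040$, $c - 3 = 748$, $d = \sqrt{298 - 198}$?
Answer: $635438 - 257 \sqrt{751} \approx 6.284 \cdot 10^{5}$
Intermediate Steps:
$Y{\left(I,k \right)} = \frac{20}{3} + \frac{k}{3}$ ($Y{\left(I,k \right)} = 6 - \frac{-2 - k}{3} = 6 + \left(\frac{2}{3} + \frac{k}{3}\right) = \frac{20}{3} + \frac{k}{3}$)
$d = 10$ ($d = \sqrt{100} = 10$)
$c = 751$ ($c = 3 + 748 = 751$)
$f{\left(Q \right)} = \sqrt{Q} \left(\frac{20}{3} + \frac{Q}{3}\right)$ ($f{\left(Q \right)} = \left(\frac{20}{3} + \frac{Q}{3}\right) \sqrt{Q} = \sqrt{Q} \left(\frac{20}{3} + \frac{Q}{3}\right)$)
$l = 635438$ ($l = -2 + \left(601 + 10\right) 1040 = -2 + 611 \cdot 1040 = -2 + 635440 = 635438$)
$l - f{\left(c \right)} = 635438 - \frac{\sqrt{751} \left(20 + 751\right)}{3} = 635438 - \frac{1}{3} \sqrt{751} \cdot 771 = 635438 - 257 \sqrt{751}$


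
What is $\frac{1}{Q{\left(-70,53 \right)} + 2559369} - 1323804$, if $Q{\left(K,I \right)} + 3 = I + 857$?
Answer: $- \frac{3389303609903}{2560276} \approx -1.3238 \cdot 10^{6}$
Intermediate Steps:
$Q{\left(K,I \right)} = 854 + I$ ($Q{\left(K,I \right)} = -3 + \left(I + 857\right) = -3 + \left(857 + I\right) = 854 + I$)
$\frac{1}{Q{\left(-70,53 \right)} + 2559369} - 1323804 = \frac{1}{\left(854 + 53\right) + 2559369} - 1323804 = \frac{1}{907 + 2559369} - 1323804 = \frac{1}{2560276} - 1323804 = - \frac{3389303609903}{2560276}$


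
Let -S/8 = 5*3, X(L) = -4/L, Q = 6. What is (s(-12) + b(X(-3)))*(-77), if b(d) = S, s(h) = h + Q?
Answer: 9702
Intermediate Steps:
S = -120 (S = -40*3 = -8*15 = -120)
s(h) = 6 + h (s(h) = h + 6 = 6 + h)
b(d) = -120
(s(-12) + b(X(-3)))*(-77) = ((6 - 12) - 120)*(-77) = (-6 - 120)*(-77) = -126*(-77) = 9702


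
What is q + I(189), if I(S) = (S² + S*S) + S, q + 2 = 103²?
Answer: 82238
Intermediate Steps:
q = 10607 (q = -2 + 103² = -2 + 10609 = 10607)
I(S) = S + 2*S² (I(S) = (S² + S²) + S = 2*S² + S = S + 2*S²)
q + I(189) = 10607 + 189*(1 + 2*189) = 10607 + 189*(1 + 378) = 10607 + 189*379 = 10607 + 71631 = 82238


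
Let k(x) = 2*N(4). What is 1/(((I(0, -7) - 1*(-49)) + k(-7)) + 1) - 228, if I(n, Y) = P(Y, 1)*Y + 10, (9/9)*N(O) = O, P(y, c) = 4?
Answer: -9119/40 ≈ -227.98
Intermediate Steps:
N(O) = O
I(n, Y) = 10 + 4*Y (I(n, Y) = 4*Y + 10 = 10 + 4*Y)
k(x) = 8 (k(x) = 2*4 = 8)
1/(((I(0, -7) - 1*(-49)) + k(-7)) + 1) - 228 = 1/((((10 + 4*(-7)) - 1*(-49)) + 8) + 1) - 228 = 1/((((10 - 28) + 49) + 8) + 1) - 228 = 1/(((-18 + 49) + 8) + 1) - 228 = 1/((31 + 8) + 1) - 228 = 1/(39 + 1) - 228 = 1/40 - 228 = -9119/40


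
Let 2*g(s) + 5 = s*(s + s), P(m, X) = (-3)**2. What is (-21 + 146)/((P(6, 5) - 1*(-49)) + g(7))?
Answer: 250/209 ≈ 1.1962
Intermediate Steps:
P(m, X) = 9
g(s) = -5/2 + s**2 (g(s) = -5/2 + (s*(s + s))/2 = -5/2 + (s*(2*s))/2 = -5/2 + (2*s**2)/2 = -5/2 + s**2)
(-21 + 146)/((P(6, 5) - 1*(-49)) + g(7)) = (-21 + 146)/((9 - 1*(-49)) + (-5/2 + 7**2)) = 125/((9 + 49) + (-5/2 + 49)) = 125/(58 + 93/2) = 125/(209/2) = 125*(2/209) = 250/209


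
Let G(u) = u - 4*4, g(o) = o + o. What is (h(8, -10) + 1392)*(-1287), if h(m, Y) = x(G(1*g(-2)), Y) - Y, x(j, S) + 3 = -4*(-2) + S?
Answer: -1797939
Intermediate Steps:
g(o) = 2*o
G(u) = -16 + u (G(u) = u - 16 = -16 + u)
x(j, S) = 5 + S (x(j, S) = -3 + (-4*(-2) + S) = -3 + (8 + S) = 5 + S)
h(m, Y) = 5 (h(m, Y) = (5 + Y) - Y = 5)
(h(8, -10) + 1392)*(-1287) = (5 + 1392)*(-1287) = 1397*(-1287) = -1797939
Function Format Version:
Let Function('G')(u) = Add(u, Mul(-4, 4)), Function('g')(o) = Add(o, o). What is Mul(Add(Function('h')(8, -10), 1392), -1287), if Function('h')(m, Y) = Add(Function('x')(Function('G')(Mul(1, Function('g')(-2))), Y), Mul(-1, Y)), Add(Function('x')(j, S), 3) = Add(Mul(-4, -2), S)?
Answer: -1797939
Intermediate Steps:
Function('g')(o) = Mul(2, o)
Function('G')(u) = Add(-16, u) (Function('G')(u) = Add(u, -16) = Add(-16, u))
Function('x')(j, S) = Add(5, S) (Function('x')(j, S) = Add(-3, Add(Mul(-4, -2), S)) = Add(-3, Add(8, S)) = Add(5, S))
Function('h')(m, Y) = 5 (Function('h')(m, Y) = Add(Add(5, Y), Mul(-1, Y)) = 5)
Mul(Add(Function('h')(8, -10), 1392), -1287) = Mul(Add(5, 1392), -1287) = Mul(1397, -1287) = -1797939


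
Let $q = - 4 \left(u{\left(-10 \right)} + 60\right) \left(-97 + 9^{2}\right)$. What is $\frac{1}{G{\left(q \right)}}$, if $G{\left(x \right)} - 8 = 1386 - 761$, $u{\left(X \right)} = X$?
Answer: $\frac{1}{633} \approx 0.0015798$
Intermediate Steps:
$q = 3200$ ($q = - 4 \left(-10 + 60\right) \left(-97 + 9^{2}\right) = - 4 \cdot 50 \left(-97 + 81\right) = - 4 \cdot 50 \left(-16\right) = \left(-4\right) \left(-800\right) = 3200$)
$G{\left(x \right)} = 633$ ($G{\left(x \right)} = 8 + \left(1386 - 761\right) = 8 + 625 = 633$)
$\frac{1}{G{\left(q \right)}} = \frac{1}{633}$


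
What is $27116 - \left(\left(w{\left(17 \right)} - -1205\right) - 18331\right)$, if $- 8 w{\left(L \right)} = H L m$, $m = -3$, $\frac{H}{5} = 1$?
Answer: $\frac{353681}{8} \approx 44210.0$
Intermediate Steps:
$H = 5$ ($H = 5 \cdot 1 = 5$)
$w{\left(L \right)} = \frac{15 L}{8}$ ($w{\left(L \right)} = - \frac{5 L \left(-3\right)}{8} = - \frac{\left(-15\right) L}{8} = \frac{15 L}{8}$)
$27116 - \left(\left(w{\left(17 \right)} - -1205\right) - 18331\right) = 27116 - \left(\left(\frac{15}{8} \cdot 17 - -1205\right) - 18331\right) = 27116 - \left(\left(\frac{255}{8} + 1205\right) - 18331\right) = 27116 - \left(\frac{9895}{8} - 18331\right) = 27116 - - \frac{136753}{8} = 27116 + \frac{136753}{8} = \frac{353681}{8}$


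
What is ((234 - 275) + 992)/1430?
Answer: 951/1430 ≈ 0.66504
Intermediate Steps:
((234 - 275) + 992)/1430 = (-41 + 992)/1430 = (1/1430)*951 = 951/1430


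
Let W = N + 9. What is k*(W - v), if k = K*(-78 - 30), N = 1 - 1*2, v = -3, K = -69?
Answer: 81972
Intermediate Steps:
N = -1 (N = 1 - 2 = -1)
W = 8 (W = -1 + 9 = 8)
k = 7452 (k = -69*(-78 - 30) = -69*(-108) = 7452)
k*(W - v) = 7452*(8 - 1*(-3)) = 7452*(8 + 3) = 7452*11 = 81972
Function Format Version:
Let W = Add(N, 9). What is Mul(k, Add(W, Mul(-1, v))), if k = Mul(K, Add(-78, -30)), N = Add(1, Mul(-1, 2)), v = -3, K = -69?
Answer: 81972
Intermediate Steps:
N = -1 (N = Add(1, -2) = -1)
W = 8 (W = Add(-1, 9) = 8)
k = 7452 (k = Mul(-69, Add(-78, -30)) = Mul(-69, -108) = 7452)
Mul(k, Add(W, Mul(-1, v))) = Mul(7452, Add(8, Mul(-1, -3))) = Mul(7452, Add(8, 3)) = Mul(7452, 11) = 81972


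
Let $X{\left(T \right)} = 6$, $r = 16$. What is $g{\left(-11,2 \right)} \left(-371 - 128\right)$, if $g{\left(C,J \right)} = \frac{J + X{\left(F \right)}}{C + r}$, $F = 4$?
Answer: $- \frac{3992}{5} \approx -798.4$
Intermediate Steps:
$g{\left(C,J \right)} = \frac{6 + J}{16 + C}$ ($g{\left(C,J \right)} = \frac{J + 6}{C + 16} = \frac{6 + J}{16 + C}$)
$g{\left(-11,2 \right)} \left(-371 - 128\right) = \frac{6 + 2}{16 - 11} \left(-371 - 128\right) = \frac{1}{5} \cdot 8 \left(-499\right) = \frac{8}{5} \left(-499\right) = - \frac{3992}{5}$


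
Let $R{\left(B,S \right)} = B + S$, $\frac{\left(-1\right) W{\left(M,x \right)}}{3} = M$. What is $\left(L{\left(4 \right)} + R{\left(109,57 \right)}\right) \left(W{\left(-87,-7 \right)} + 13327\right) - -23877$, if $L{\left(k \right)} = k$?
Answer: $2333837$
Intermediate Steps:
$W{\left(M,x \right)} = - 3 M$
$\left(L{\left(4 \right)} + R{\left(109,57 \right)}\right) \left(W{\left(-87,-7 \right)} + 13327\right) - -23877 = \left(4 + \left(109 + 57\right)\right) \left(\left(-3\right) \left(-87\right) + 13327\right) - -23877 = \left(4 + 166\right) \left(261 + 13327\right) + 23877 = 170 \cdot 13588 + 23877 = 2309960 + 23877 = 2333837$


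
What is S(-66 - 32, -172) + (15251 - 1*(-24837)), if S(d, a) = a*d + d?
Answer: 56846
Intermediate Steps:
S(d, a) = d + a*d
S(-66 - 32, -172) + (15251 - 1*(-24837)) = (-66 - 32)*(1 - 172) + (15251 - 1*(-24837)) = -98*(-171) + (15251 + 24837) = 16758 + 40088 = 56846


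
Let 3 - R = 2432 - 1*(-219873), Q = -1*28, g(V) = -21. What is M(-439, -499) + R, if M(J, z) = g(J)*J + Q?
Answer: -213111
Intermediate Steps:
Q = -28
R = -222302 (R = 3 - (2432 - 1*(-219873)) = 3 - (2432 + 219873) = 3 - 1*222305 = 3 - 222305 = -222302)
M(J, z) = -28 - 21*J (M(J, z) = -21*J - 28 = -28 - 21*J)
M(-439, -499) + R = (-28 - 21*(-439)) - 222302 = (-28 + 9219) - 222302 = 9191 - 222302 = -213111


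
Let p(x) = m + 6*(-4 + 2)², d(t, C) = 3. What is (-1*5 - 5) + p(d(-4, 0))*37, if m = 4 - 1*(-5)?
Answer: 1211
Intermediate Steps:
m = 9 (m = 4 + 5 = 9)
p(x) = 33 (p(x) = 9 + 6*(-4 + 2)² = 9 + 6*(-2)² = 9 + 6*4 = 9 + 24 = 33)
(-1*5 - 5) + p(d(-4, 0))*37 = (-1*5 - 5) + 33*37 = (-5 - 5) + 1221 = -10 + 1221 = 1211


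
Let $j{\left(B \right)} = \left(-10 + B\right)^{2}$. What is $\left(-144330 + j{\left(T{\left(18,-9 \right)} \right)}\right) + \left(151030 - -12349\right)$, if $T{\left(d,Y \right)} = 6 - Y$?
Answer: $19074$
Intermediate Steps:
$\left(-144330 + j{\left(T{\left(18,-9 \right)} \right)}\right) + \left(151030 - -12349\right) = \left(-144330 + \left(-10 + \left(6 - -9\right)\right)^{2}\right) + \left(151030 - -12349\right) = \left(-144330 + \left(-10 + \left(6 + 9\right)\right)^{2}\right) + \left(151030 + 12349\right) = \left(-144330 + \left(-10 + 15\right)^{2}\right) + 163379 = \left(-144330 + 5^{2}\right) + 163379 = \left(-144330 + 25\right) + 163379 = -144305 + 163379 = 19074$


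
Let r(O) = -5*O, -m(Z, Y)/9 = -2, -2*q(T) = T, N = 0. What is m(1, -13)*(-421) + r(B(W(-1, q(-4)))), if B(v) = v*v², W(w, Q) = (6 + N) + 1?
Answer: -9293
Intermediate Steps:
q(T) = -T/2
m(Z, Y) = 18 (m(Z, Y) = -9*(-2) = 18)
W(w, Q) = 7 (W(w, Q) = (6 + 0) + 1 = 6 + 1 = 7)
B(v) = v³
m(1, -13)*(-421) + r(B(W(-1, q(-4)))) = 18*(-421) - 5*7³ = -7578 - 5*343 = -7578 - 1715 = -9293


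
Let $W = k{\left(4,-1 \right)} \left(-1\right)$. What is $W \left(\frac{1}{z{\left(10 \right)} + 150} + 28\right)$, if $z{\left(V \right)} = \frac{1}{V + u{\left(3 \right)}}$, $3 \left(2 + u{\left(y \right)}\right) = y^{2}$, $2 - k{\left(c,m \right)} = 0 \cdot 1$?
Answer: $- \frac{92478}{1651} \approx -56.013$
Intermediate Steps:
$k{\left(c,m \right)} = 2$ ($k{\left(c,m \right)} = 2 - 0 \cdot 1 = 2 - 0 = 2 + 0 = 2$)
$u{\left(y \right)} = -2 + \frac{y^{2}}{3}$
$W = -2$ ($W = 2 \left(-1\right) = -2$)
$z{\left(V \right)} = \frac{1}{1 + V}$ ($z{\left(V \right)} = \frac{1}{V - \left(2 - \frac{3^{2}}{3}\right)} = \frac{1}{V + \left(-2 + \frac{1}{3} \cdot 9\right)} = \frac{1}{V + \left(-2 + 3\right)} = \frac{1}{V + 1} = \frac{1}{1 + V}$)
$W \left(\frac{1}{z{\left(10 \right)} + 150} + 28\right) = - 2 \left(\frac{1}{\frac{1}{1 + 10} + 150} + 28\right) = - 2 \left(\frac{1}{\frac{1}{11} + 150} + 28\right) = - 2 \left(\frac{1}{\frac{1651}{11}} + 28\right) = - 2 \left(\frac{11}{1651} + 28\right) = \left(-2\right) \frac{46239}{1651} = - \frac{92478}{1651}$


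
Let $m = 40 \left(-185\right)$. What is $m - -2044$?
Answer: $-5356$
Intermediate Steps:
$m = -7400$
$m - -2044 = -7400 - -2044 = -7400 + 2044 = -5356$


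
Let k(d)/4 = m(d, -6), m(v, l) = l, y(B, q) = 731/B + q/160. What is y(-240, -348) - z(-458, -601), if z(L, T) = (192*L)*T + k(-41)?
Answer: -12683884133/240 ≈ -5.2850e+7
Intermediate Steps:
y(B, q) = 731/B + q/160 (y(B, q) = 731/B + q*(1/160) = 731/B + q/160)
k(d) = -24 (k(d) = 4*(-6) = -24)
z(L, T) = -24 + 192*L*T (z(L, T) = (192*L)*T - 24 = 192*L*T - 24 = -24 + 192*L*T)
y(-240, -348) - z(-458, -601) = (731/(-240) + (1/160)*(-348)) - (-24 + 192*(-458)*(-601)) = (731*(-1/240) - 87/40) - (-24 + 52849536) = (-731/240 - 87/40) - 1*52849512 = -1253/240 - 52849512 = -12683884133/240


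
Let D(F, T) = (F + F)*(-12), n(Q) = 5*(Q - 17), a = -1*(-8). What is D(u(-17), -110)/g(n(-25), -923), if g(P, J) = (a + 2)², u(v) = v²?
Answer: -1734/25 ≈ -69.360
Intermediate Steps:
a = 8
n(Q) = -85 + 5*Q (n(Q) = 5*(-17 + Q) = -85 + 5*Q)
g(P, J) = 100 (g(P, J) = (8 + 2)² = 10² = 100)
D(F, T) = -24*F (D(F, T) = (2*F)*(-12) = -24*F)
D(u(-17), -110)/g(n(-25), -923) = -24*(-17)²/100 = -24*289*(1/100) = -6936*1/100 = -1734/25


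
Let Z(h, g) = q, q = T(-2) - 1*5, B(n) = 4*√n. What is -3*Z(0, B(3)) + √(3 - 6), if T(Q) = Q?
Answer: 21 + I*√3 ≈ 21.0 + 1.732*I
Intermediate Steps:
q = -7 (q = -2 - 1*5 = -2 - 5 = -7)
Z(h, g) = -7
-3*Z(0, B(3)) + √(3 - 6) = -3*(-7) + √(3 - 6) = 21 + √(-3) = 21 + I*√3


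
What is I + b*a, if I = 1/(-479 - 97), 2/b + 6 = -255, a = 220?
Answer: -28189/16704 ≈ -1.6876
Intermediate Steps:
b = -2/261 (b = 2/(-6 - 255) = 2/(-261) = 2*(-1/261) = -2/261 ≈ -0.0076628)
I = -1/576 (I = 1/(-576) = -1/576 ≈ -0.0017361)
I + b*a = -1/576 - 2/261*220 = -1/576 - 440/261 = -28189/16704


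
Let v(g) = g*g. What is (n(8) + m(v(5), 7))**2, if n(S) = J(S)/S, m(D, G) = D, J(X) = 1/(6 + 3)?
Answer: 3243601/5184 ≈ 625.69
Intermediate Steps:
v(g) = g**2
J(X) = 1/9
n(S) = 1/(9*S)
(n(8) + m(v(5), 7))**2 = ((1/9)/8 + 5**2)**2 = ((1/9)*(1/8) + 25)**2 = (1/72 + 25)**2 = (1801/72)**2 = 3243601/5184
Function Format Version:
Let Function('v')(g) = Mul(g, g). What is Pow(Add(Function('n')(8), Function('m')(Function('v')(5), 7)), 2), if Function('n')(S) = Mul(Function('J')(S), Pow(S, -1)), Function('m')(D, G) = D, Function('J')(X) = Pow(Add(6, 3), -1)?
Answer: Rational(3243601, 5184) ≈ 625.69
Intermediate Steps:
Function('v')(g) = Pow(g, 2)
Function('J')(X) = Rational(1, 9) (Function('J')(X) = Pow(9, -1) = Rational(1, 9))
Function('n')(S) = Mul(Rational(1, 9), Pow(S, -1))
Pow(Add(Function('n')(8), Function('m')(Function('v')(5), 7)), 2) = Pow(Add(Mul(Rational(1, 9), Pow(8, -1)), Pow(5, 2)), 2) = Pow(Add(Mul(Rational(1, 9), Rational(1, 8)), 25), 2) = Pow(Add(Rational(1, 72), 25), 2) = Pow(Rational(1801, 72), 2) = Rational(3243601, 5184)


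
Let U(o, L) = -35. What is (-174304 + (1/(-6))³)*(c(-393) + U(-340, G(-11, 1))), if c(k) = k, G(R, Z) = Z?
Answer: 4028514155/54 ≈ 7.4602e+7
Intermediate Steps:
(-174304 + (1/(-6))³)*(c(-393) + U(-340, G(-11, 1))) = (-174304 + (1/(-6))³)*(-393 - 35) = (-174304 + (-⅙)³)*(-428) = (-174304 - 1/216)*(-428) = -37649665/216*(-428) = 4028514155/54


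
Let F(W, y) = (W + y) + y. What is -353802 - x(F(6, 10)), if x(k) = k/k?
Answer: -353803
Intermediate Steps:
F(W, y) = W + 2*y
x(k) = 1
-353802 - x(F(6, 10)) = -353802 - 1*1 = -353802 - 1 = -353803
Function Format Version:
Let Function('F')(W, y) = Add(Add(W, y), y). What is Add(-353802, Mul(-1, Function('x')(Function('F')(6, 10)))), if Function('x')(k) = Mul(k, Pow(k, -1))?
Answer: -353803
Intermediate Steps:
Function('F')(W, y) = Add(W, Mul(2, y))
Function('x')(k) = 1
Add(-353802, Mul(-1, Function('x')(Function('F')(6, 10)))) = Add(-353802, Mul(-1, 1)) = Add(-353802, -1) = -353803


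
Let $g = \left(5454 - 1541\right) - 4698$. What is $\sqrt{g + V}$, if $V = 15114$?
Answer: $\sqrt{14329} \approx 119.7$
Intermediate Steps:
$g = -785$ ($g = 3913 - 4698 = -785$)
$\sqrt{g + V} = \sqrt{-785 + 15114} = \sqrt{14329}$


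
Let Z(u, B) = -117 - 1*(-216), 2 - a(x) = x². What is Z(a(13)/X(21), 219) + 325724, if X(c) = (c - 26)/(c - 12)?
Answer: 325823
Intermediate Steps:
a(x) = 2 - x²
X(c) = (-26 + c)/(-12 + c)
Z(u, B) = 99 (Z(u, B) = -117 + 216 = 99)
Z(a(13)/X(21), 219) + 325724 = 99 + 325724 = 325823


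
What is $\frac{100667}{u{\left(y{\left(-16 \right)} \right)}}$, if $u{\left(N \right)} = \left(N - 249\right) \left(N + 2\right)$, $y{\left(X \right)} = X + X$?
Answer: $\frac{100667}{8430} \approx 11.942$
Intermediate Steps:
$y{\left(X \right)} = 2 X$
$u{\left(N \right)} = \left(-249 + N\right) \left(2 + N\right)$
$\frac{100667}{u{\left(y{\left(-16 \right)} \right)}} = \frac{100667}{-498 + \left(2 \left(-16\right)\right)^{2} - 247 \cdot 2 \left(-16\right)} = \frac{100667}{-498 + \left(-32\right)^{2} - -7904} = \frac{100667}{-498 + 1024 + 7904} = \frac{100667}{8430}$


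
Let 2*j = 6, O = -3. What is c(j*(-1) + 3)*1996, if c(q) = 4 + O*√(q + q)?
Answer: 7984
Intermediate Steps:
j = 3 (j = (½)*6 = 3)
c(q) = 4 - 3*√2*√q (c(q) = 4 - 3*√(q + q) = 4 - 3*√2*√q)
c(j*(-1) + 3)*1996 = (4 - 3*√2*√(3*(-1) + 3))*1996 = (4 - 3*√2*√(-3 + 3))*1996 = (4 - 3*√2*√0)*1996 = (4 - 3*√2*0)*1996 = (4 + 0)*1996 = 4*1996 = 7984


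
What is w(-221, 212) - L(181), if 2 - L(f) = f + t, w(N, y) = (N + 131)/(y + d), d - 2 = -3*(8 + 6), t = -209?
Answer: -2625/86 ≈ -30.523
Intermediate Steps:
d = -40 (d = 2 - 3*(8 + 6) = 2 - 3*14 = 2 - 42 = -40)
w(N, y) = (131 + N)/(-40 + y) (w(N, y) = (N + 131)/(y - 40) = (131 + N)/(-40 + y))
L(f) = 211 - f (L(f) = 2 - (f - 209) = 2 - (-209 + f) = 2 + (209 - f) = 211 - f)
w(-221, 212) - L(181) = (131 - 221)/(-40 + 212) - (211 - 1*181) = -90/172 - (211 - 181) = (1/172)*(-90) - 1*30 = -45/86 - 30 = -2625/86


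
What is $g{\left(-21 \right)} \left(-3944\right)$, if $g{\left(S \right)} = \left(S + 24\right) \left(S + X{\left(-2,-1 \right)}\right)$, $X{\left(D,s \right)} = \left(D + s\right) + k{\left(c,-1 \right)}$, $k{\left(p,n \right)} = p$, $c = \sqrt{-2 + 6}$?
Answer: $260304$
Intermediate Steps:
$c = 2$ ($c = \sqrt{4} = 2$)
$X{\left(D,s \right)} = 2 + D + s$ ($X{\left(D,s \right)} = \left(D + s\right) + 2 = 2 + D + s$)
$g{\left(S \right)} = \left(-1 + S\right) \left(24 + S\right)$ ($g{\left(S \right)} = \left(S + 24\right) \left(S - 1\right) = \left(24 + S\right) \left(S - 1\right) = \left(24 + S\right) \left(-1 + S\right) = \left(-1 + S\right) \left(24 + S\right)$)
$g{\left(-21 \right)} \left(-3944\right) = \left(-24 + \left(-21\right)^{2} + 23 \left(-21\right)\right) \left(-3944\right) = \left(-24 + 441 - 483\right) \left(-3944\right) = \left(-66\right) \left(-3944\right) = 260304$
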